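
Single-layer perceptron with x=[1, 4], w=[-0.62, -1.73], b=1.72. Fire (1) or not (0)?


z = (1)·(-0.62) + (4)·(-1.73) + 1.72
  = -5.82
step(z) = 0 (z<0)

0


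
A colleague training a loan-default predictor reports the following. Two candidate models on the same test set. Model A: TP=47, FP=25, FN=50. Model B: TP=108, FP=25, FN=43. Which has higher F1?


Model A: P=47/72=0.6528, R=47/97=0.4845, F1=2PR/(P+R)=2TP/(2TP+FP+FN)=94/169=0.5562
Model B: P=108/133=0.812, R=108/151=0.7152, F1=2PR/(P+R)=2TP/(2TP+FP+FN)=216/284=0.7606
0.5562 < 0.7606 → Model B

Model B


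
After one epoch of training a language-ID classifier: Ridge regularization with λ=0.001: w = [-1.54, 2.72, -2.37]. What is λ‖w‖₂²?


‖w‖₂² = (-1.54)² + (2.72)² + (-2.37)²
     = 2.3716 + 7.3984 + 5.6169
     = 15.3869
λ·‖w‖₂² = 0.001·15.3869 = 0.015387

0.015387


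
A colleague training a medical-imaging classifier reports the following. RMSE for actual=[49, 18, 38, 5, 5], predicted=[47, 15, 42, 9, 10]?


MSE = 70/5 = 14
RMSE = √(70/5) = 3.7417

3.7417


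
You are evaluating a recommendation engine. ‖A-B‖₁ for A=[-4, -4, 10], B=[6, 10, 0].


d = |-4-6| + |-4-10| + |10-0|
  = 10 + 14 + 10
  = 34

34


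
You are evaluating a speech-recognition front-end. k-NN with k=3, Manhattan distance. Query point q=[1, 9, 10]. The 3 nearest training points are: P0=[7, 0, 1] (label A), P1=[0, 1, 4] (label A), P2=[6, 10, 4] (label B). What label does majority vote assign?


d(q,P0) = 24  (label A)
d(q,P1) = 15  (label A)
d(q,P2) = 12  (label B)
Votes: A=2, B=1
Majority → A

A


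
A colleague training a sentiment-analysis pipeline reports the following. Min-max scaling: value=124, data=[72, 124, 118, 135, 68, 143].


min=68, max=143
(124-68)/(143-68) = 56/75 = 0.7467

0.7467


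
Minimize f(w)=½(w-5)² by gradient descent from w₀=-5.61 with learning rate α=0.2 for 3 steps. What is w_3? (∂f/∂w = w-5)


step 1: grad = -5.61-5 = -10.61; w = -5.61 - 0.2·(-10.61) = -3.488
step 2: grad = -3.488-5 = -8.488; w = -3.488 - 0.2·(-8.488) = -1.7904
step 3: grad = -1.7904-5 = -6.7904; w = -1.7904 - 0.2·(-6.7904) = -0.43232

-0.43232


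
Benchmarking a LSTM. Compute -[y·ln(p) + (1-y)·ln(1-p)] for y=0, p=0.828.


BCE = -[y·ln(p) + (1-y)·ln(1-p)]
= -0 - 1·ln(1-0.828)
= -ln(0.172) = 1.7603

1.7603


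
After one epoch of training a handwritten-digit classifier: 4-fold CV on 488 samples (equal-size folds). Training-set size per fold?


Fold size = 488/4 = 122
Training per fold = 488 - 122 = 366

366


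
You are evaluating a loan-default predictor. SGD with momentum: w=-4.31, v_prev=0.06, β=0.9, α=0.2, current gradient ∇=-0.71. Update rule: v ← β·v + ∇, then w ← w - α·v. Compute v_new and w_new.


v_new = 0.9·0.06 - 0.71 = 0.054 - 0.71 = -0.656
w_new = -4.31 - 0.2·-0.656 = -4.31 + 0.1312 = -4.1788

v_new=-0.656, w_new=-4.1788


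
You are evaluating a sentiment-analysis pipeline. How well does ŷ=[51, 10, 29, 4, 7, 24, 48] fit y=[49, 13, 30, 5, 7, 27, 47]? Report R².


ȳ = 25.4286
SS_res = Σ(y-ŷ)² = 25
SS_tot = Σ(y-ȳ)² = 1955.71
R² = 1 - SS_res/SS_tot = 1 - 0.0128 = 0.9872

0.9872


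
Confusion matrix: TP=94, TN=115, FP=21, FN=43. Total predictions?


Total = TP + TN + FP + FN
= 94 + 115 + 21 + 43
= 273
(Predicted positive: 115, predicted negative: 158)

273


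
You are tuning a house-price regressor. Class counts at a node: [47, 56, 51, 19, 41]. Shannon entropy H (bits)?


Probabilities: [47/214, 56/214, 51/214, 19/214, 41/214] ≈ [0.2196, 0.2617, 0.2383, 0.0888, 0.1916]
H = -((47/214)·log₂(47/214) + (56/214)·log₂(56/214) + (51/214)·log₂(51/214) + (19/214)·log₂(19/214) + (41/214)·log₂(41/214))
  = 2.2464 bits

2.2464 bits


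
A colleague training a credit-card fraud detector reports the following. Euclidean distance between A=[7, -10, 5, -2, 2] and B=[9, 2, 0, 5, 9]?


d = √((7-9)² + (-10-2)² + (5-0)² + (-2-5)² + (2-9)²)
  = √(4 + 144 + 25 + 49 + 49)
  = √271 = 16.4621

16.4621


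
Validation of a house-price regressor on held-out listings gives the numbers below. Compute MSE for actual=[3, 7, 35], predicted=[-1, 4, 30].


Squared errors: (3+ 1)²=16, (7-4)²=9, (35-30)²=25
Sum = 50
MSE = 50/3 = 50/3

50/3


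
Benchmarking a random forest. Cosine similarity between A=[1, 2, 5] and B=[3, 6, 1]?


A·B = 1·3 + 2·6 + 5·1 = 20
‖A‖ = √30 = 5.4772, ‖B‖ = √46 = 6.7823
cos = 20/(√30·√46) = 20/√1380 = 0.5384

0.5384


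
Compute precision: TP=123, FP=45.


Precision = TP/(TP+FP)
= 123/(123+45)
= 123/168 = 73.21%

73.21%


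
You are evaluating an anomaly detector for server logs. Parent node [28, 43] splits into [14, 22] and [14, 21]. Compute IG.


Parent = [28, 43], H_parent = 0.9676
H_left = 0.9641 (n=36), H_right = 0.971 (n=35)
H_children = (36/71)·0.9641 + (35/71)·0.971 = 0.9675
IG = 0.9676 - 0.9675 = 0.0001

0.0001


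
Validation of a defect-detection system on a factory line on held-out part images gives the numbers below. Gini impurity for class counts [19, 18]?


Probabilities: [19/37, 18/37] ≈ [0.5135, 0.4865]
Σpᵢ² = (361 + 324)/37² = 685/1369
Gini = 1 - Σpᵢ² = 1 - 685/1369 = 0.4996

0.4996


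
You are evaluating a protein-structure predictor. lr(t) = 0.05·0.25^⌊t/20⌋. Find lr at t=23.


n_drops = ⌊23/20⌋ = 1
lr = 0.05·0.25^1 = 0.05·0.25 = 0.0125

0.0125


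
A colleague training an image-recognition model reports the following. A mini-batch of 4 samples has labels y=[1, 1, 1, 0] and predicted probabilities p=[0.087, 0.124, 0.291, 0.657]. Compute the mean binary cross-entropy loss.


L[0] = -ln(0.087) = 2.4418
L[1] = -ln(0.124) = 2.0875
L[2] = -ln(0.291) = 1.2344
L[3] = -ln(1-0.657) = -ln(0.343) = 1.07
mean = (2.4418 + 2.0875 + 1.2344 + 1.07)/4 = 1.7084

1.7084


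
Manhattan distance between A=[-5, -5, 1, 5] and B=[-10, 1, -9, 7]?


d = |-5+ 10| + |-5-1| + |1+ 9| + |5-7|
  = 5 + 6 + 10 + 2
  = 23

23


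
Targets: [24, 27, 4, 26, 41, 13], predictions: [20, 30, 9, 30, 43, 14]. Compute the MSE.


Squared errors: (24-20)²=16, (27-30)²=9, (4-9)²=25, (26-30)²=16, (41-43)²=4, (13-14)²=1
Sum = 71
MSE = 71/6 = 71/6

71/6


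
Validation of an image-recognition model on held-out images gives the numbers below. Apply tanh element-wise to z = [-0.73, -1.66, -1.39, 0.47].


tanh(-0.73) = -0.6231
tanh(-1.66) = -0.9302
tanh(-1.39) = -0.8832
tanh(0.47) = 0.4382
result = [-0.6231, -0.9302, -0.8832, 0.4382]

[-0.6231, -0.9302, -0.8832, 0.4382]


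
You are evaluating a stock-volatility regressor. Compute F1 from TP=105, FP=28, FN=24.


Precision = 105/133 = 0.7895
Recall = 105/129 = 0.814
F1 = 2·P·R/(P+R) = 2·TP/(2·TP+FP+FN) = 210/(210+28+24) = 210/262 = 0.8015

0.8015


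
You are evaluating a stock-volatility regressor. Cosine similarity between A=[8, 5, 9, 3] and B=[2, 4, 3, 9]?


A·B = 8·2 + 5·4 + 9·3 + 3·9 = 90
‖A‖ = √179 = 13.3791, ‖B‖ = √110 = 10.4881
cos = 90/(√179·√110) = 90/√19690 = 0.6414

0.6414


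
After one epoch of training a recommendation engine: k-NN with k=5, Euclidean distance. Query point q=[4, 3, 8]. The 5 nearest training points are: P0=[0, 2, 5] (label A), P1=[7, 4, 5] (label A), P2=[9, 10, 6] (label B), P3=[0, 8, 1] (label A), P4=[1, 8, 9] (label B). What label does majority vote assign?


d(q,P0) = 5.099  (label A)
d(q,P1) = 4.3589  (label A)
d(q,P2) = 8.8318  (label B)
d(q,P3) = 9.4868  (label A)
d(q,P4) = 5.9161  (label B)
Votes: A=3, B=2
Majority → A

A


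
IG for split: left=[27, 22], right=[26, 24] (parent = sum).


Parent = [53, 46], H_parent = 0.9964
H_left = 0.9925 (n=49), H_right = 0.9988 (n=50)
H_children = (49/99)·0.9925 + (50/99)·0.9988 = 0.9957
IG = 0.9964 - 0.9957 = 0.0007

0.0007


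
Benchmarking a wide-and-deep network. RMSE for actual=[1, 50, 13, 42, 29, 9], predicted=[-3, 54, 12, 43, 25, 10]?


MSE = 51/6 = 8.5
RMSE = √(51/6) = 2.9155

2.9155


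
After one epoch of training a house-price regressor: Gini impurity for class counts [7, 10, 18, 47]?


Probabilities: [7/82, 10/82, 18/82, 47/82] ≈ [0.0854, 0.122, 0.2195, 0.5732]
Σpᵢ² = (49 + 100 + 324 + 2209)/82² = 2682/6724
Gini = 1 - Σpᵢ² = 1 - 2682/6724 = 0.6011

0.6011


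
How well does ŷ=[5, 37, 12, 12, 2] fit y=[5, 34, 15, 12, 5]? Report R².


ȳ = 14.2
SS_res = Σ(y-ŷ)² = 27
SS_tot = Σ(y-ȳ)² = 566.8
R² = 1 - SS_res/SS_tot = 1 - 0.0476 = 0.9524

0.9524


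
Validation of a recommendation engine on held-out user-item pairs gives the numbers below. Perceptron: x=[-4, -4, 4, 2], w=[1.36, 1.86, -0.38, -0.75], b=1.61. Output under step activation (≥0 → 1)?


z = (-4)·(1.36) + (-4)·(1.86) + (4)·(-0.38) + (2)·(-0.75) + 1.61
  = -14.29
step(z) = 0 (z<0)

0


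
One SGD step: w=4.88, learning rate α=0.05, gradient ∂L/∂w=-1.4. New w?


w_new = w - α·∇
= 4.88 - 0.05·-1.4
= 4.88 + 0.07
= 4.95

4.95


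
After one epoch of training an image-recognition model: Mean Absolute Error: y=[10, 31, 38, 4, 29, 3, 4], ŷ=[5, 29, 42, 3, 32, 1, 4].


Absolute errors: |10-5|=5, |31-29|=2, |38-42|=4, |4-3|=1, |29-32|=3, |3-1|=2, |4-4|=0
Sum = 17
MAE = 17/7 = 17/7

17/7


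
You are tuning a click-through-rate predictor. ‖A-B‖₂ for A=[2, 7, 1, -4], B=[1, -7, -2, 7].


d = √((2-1)² + (7+ 7)² + (1+ 2)² + (-4-7)²)
  = √(1 + 196 + 9 + 121)
  = √327 = 18.0831

18.0831


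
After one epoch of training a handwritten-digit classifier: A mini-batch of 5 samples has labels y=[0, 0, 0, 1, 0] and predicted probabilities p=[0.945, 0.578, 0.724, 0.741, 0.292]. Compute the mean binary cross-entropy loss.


L[0] = -ln(1-0.945) = -ln(0.055) = 2.9004
L[1] = -ln(1-0.578) = -ln(0.422) = 0.8627
L[2] = -ln(1-0.724) = -ln(0.276) = 1.2874
L[3] = -ln(0.741) = 0.2998
L[4] = -ln(1-0.292) = -ln(0.708) = 0.3453
mean = (2.9004 + 0.8627 + 1.2874 + 0.2998 + 0.3453)/5 = 1.1391

1.1391


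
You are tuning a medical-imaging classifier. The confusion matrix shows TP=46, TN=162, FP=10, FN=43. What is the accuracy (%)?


Accuracy = (TP+TN)/(TP+TN+FP+FN)
= (46+162)/(261)
= 208/261 = 79.69%

79.69%


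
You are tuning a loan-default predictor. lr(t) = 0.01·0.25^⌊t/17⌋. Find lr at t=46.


n_drops = ⌊46/17⌋ = 2
lr = 0.01·0.25^2 = 0.01·0.0625 = 0.000625

0.000625


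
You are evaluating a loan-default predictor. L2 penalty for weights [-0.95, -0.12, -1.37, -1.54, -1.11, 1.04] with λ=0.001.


‖w‖₂² = (-0.95)² + (-0.12)² + (-1.37)² + (-1.54)² + (-1.11)² + (1.04)²
     = 0.9025 + 0.0144 + 1.8769 + 2.3716 + 1.2321 + 1.0816
     = 7.4791
λ·‖w‖₂² = 0.001·7.4791 = 0.007479

0.007479


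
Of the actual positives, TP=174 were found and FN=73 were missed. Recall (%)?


Recall = TP/(TP+FN)
= 174/(174+73)
= 174/247 = 70.45%

70.45%


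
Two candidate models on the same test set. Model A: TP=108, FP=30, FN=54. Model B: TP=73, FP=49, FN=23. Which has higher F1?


Model A: P=108/138=0.7826, R=108/162=0.6667, F1=2PR/(P+R)=2TP/(2TP+FP+FN)=216/300=0.72
Model B: P=73/122=0.5984, R=73/96=0.7604, F1=2PR/(P+R)=2TP/(2TP+FP+FN)=146/218=0.6697
0.72 > 0.6697 → Model A

Model A


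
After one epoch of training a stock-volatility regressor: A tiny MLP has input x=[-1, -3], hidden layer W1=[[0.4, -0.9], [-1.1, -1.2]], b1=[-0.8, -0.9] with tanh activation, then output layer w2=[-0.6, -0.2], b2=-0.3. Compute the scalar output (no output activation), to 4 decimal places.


z1[0] = (0.4)·(-1) + (-0.9)·(-3) - 0.8 = 1.5
z1[1] = (-1.1)·(-1) + (-1.2)·(-3) - 0.9 = 3.8
h = tanh(z1) = [0.9051, 0.999]
output = (-0.6)·(0.9051) + (-0.2)·(0.999) - 0.3 = -1.0429

-1.0429


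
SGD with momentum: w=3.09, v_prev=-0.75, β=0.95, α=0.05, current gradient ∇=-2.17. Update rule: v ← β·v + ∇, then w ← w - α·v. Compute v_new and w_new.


v_new = 0.95·-0.75 - 2.17 = -0.7125 - 2.17 = -2.8825
w_new = 3.09 - 0.05·-2.8825 = 3.09 + 0.144125 = 3.234125

v_new=-2.8825, w_new=3.234125


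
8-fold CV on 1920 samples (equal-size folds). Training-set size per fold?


Fold size = 1920/8 = 240
Training per fold = 1920 - 240 = 1680

1680


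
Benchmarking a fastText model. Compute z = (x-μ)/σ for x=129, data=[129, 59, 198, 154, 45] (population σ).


μ = 117, σ = 57.6576
z = (129 - 117)/57.6576 = 0.2081

0.2081


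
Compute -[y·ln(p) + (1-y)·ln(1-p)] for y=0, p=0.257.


BCE = -[y·ln(p) + (1-y)·ln(1-p)]
= -0 - 1·ln(1-0.257)
= -ln(0.743) = 0.2971

0.2971


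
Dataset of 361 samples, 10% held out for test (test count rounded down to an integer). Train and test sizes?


Test = ⌊361·10/100⌋ = 36
Train = 361 - 36 = 325

Train: 325, Test: 36


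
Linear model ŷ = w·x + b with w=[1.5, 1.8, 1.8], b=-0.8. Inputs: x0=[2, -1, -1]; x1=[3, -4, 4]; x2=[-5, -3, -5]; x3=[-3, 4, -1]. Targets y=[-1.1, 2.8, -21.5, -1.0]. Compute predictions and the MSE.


ŷ0 = (1.5)·(2) + (1.8)·(-1) + (1.8)·(-1) - 0.8 = -1.4
ŷ1 = (1.5)·(3) + (1.8)·(-4) + (1.8)·(4) - 0.8 = 3.7
ŷ2 = (1.5)·(-5) + (1.8)·(-3) + (1.8)·(-5) - 0.8 = -22.7
ŷ3 = (1.5)·(-3) + (1.8)·(4) + (1.8)·(-1) - 0.8 = 0.1
errors² = [0.09, 0.81, 1.44, 1.21]
MSE = 3.5500/4 = 0.8875

0.8875


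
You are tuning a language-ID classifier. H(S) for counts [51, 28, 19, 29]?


Probabilities: [51/127, 28/127, 19/127, 29/127] ≈ [0.4016, 0.2205, 0.1496, 0.2283]
H = -((51/127)·log₂(51/127) + (28/127)·log₂(28/127) + (19/127)·log₂(19/127) + (29/127)·log₂(29/127))
  = 1.9061 bits

1.9061 bits


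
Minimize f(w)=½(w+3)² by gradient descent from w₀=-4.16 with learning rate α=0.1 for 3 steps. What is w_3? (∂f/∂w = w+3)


step 1: grad = -4.16+3 = -1.16; w = -4.16 - 0.1·(-1.16) = -4.044
step 2: grad = -4.044+3 = -1.044; w = -4.044 - 0.1·(-1.044) = -3.9396
step 3: grad = -3.9396+3 = -0.9396; w = -3.9396 - 0.1·(-0.9396) = -3.84564

-3.84564


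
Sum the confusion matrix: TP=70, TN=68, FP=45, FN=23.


Total = TP + TN + FP + FN
= 70 + 68 + 45 + 23
= 206
(Predicted positive: 115, predicted negative: 91)

206


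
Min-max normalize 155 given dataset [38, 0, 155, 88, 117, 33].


min=0, max=155
(155-0)/(155-0) = 155/155 = 1.0

1.0


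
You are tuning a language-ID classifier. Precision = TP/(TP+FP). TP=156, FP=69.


Precision = TP/(TP+FP)
= 156/(156+69)
= 156/225 = 69.33%

69.33%


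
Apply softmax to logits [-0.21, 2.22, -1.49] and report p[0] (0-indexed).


Exponentials: e^-0.21=0.8106, e^2.22=9.2073, e^-1.49=0.2254
Sum = 10.2433
Softmax = [0.0791, 0.8989, 0.022]
p[0] = 0.8106/10.2433 = 0.0791

0.0791


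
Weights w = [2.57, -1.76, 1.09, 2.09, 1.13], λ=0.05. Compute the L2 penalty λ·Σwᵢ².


‖w‖₂² = (2.57)² + (-1.76)² + (1.09)² + (2.09)² + (1.13)²
     = 6.6049 + 3.0976 + 1.1881 + 4.3681 + 1.2769
     = 16.5356
λ·‖w‖₂² = 0.05·16.5356 = 0.82678

0.82678


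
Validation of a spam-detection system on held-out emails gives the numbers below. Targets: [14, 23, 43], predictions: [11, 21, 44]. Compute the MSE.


Squared errors: (14-11)²=9, (23-21)²=4, (43-44)²=1
Sum = 14
MSE = 14/3 = 14/3

14/3


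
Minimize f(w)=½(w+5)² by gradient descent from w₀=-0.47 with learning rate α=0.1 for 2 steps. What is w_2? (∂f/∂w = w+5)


step 1: grad = -0.47+5 = 4.53; w = -0.47 - 0.1·(4.53) = -0.923
step 2: grad = -0.923+5 = 4.077; w = -0.923 - 0.1·(4.077) = -1.3307

-1.3307


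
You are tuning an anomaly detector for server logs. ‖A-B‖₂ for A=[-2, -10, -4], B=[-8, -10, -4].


d = √((-2+ 8)² + (-10+ 10)² + (-4+ 4)²)
  = √(36 + 0 + 0)
  = √36 = 6.0

6.0


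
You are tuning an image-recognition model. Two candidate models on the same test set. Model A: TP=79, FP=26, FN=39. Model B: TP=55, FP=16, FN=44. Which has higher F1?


Model A: P=79/105=0.7524, R=79/118=0.6695, F1=2PR/(P+R)=2TP/(2TP+FP+FN)=158/223=0.7085
Model B: P=55/71=0.7746, R=55/99=0.5556, F1=2PR/(P+R)=2TP/(2TP+FP+FN)=110/170=0.6471
0.7085 > 0.6471 → Model A

Model A


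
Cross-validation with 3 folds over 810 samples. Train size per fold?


Fold size = 810/3 = 270
Training per fold = 810 - 270 = 540

540


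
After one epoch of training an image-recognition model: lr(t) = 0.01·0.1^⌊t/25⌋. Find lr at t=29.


n_drops = ⌊29/25⌋ = 1
lr = 0.01·0.1^1 = 0.01·0.1 = 0.001

0.001


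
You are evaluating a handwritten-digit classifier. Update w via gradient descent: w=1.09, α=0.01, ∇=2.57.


w_new = w - α·∇
= 1.09 - 0.01·2.57
= 1.09 - 0.0257
= 1.0643

1.0643


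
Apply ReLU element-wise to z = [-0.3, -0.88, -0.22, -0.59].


ReLU(-0.3) = max(0, -0.3) = 0.0
ReLU(-0.88) = max(0, -0.88) = 0.0
ReLU(-0.22) = max(0, -0.22) = 0.0
ReLU(-0.59) = max(0, -0.59) = 0.0
result = [0.0, 0.0, 0.0, 0.0]

[0.0, 0.0, 0.0, 0.0]


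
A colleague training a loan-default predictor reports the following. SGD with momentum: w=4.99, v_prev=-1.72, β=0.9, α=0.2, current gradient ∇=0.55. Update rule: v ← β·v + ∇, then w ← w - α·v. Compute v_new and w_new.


v_new = 0.9·-1.72 + 0.55 = -1.548 + 0.55 = -0.998
w_new = 4.99 - 0.2·-0.998 = 4.99 + 0.1996 = 5.1896

v_new=-0.998, w_new=5.1896


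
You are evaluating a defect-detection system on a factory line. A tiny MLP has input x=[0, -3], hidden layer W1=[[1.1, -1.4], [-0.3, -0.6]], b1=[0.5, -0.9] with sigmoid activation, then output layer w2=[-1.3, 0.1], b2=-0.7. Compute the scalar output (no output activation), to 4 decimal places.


z1[0] = (1.1)·(0) + (-1.4)·(-3) + 0.5 = 4.7
z1[1] = (-0.3)·(0) + (-0.6)·(-3) - 0.9 = 0.9
h = sigmoid(z1) = [0.991, 0.7109]
output = (-1.3)·(0.991) + (0.1)·(0.7109) - 0.7 = -1.9172

-1.9172


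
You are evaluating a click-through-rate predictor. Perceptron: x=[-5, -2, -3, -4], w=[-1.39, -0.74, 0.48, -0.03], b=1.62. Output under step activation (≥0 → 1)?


z = (-5)·(-1.39) + (-2)·(-0.74) + (-3)·(0.48) + (-4)·(-0.03) + 1.62
  = 8.73
step(z) = 1 (z≥0)

1


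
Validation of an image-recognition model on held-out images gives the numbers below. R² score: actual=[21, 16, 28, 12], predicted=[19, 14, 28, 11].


ȳ = 19.25
SS_res = Σ(y-ŷ)² = 9
SS_tot = Σ(y-ȳ)² = 142.75
R² = 1 - SS_res/SS_tot = 1 - 0.063 = 0.937

0.937


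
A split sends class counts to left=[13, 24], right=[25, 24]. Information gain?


Parent = [38, 48], H_parent = 0.9902
H_left = 0.9353 (n=37), H_right = 0.9997 (n=49)
H_children = (37/86)·0.9353 + (49/86)·0.9997 = 0.972
IG = 0.9902 - 0.972 = 0.0182

0.0182


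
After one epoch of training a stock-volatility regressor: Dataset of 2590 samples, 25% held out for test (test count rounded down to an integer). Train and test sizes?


Test = ⌊2590·25/100⌋ = 647
Train = 2590 - 647 = 1943

Train: 1943, Test: 647


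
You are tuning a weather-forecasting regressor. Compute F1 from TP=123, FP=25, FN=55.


Precision = 123/148 = 0.8311
Recall = 123/178 = 0.691
F1 = 2·P·R/(P+R) = 2·TP/(2·TP+FP+FN) = 246/(246+25+55) = 246/326 = 0.7546

0.7546


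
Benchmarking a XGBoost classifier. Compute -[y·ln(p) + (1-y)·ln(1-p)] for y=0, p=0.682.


BCE = -[y·ln(p) + (1-y)·ln(1-p)]
= -0 - 1·ln(1-0.682)
= -ln(0.318) = 1.1457

1.1457


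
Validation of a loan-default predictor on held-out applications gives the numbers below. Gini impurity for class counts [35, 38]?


Probabilities: [35/73, 38/73] ≈ [0.4795, 0.5205]
Σpᵢ² = (1225 + 1444)/73² = 2669/5329
Gini = 1 - Σpᵢ² = 1 - 2669/5329 = 0.4992

0.4992


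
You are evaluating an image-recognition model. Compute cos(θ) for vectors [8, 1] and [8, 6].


A·B = 8·8 + 1·6 = 70
‖A‖ = √65 = 8.0623, ‖B‖ = √100 = 10
cos = 70/(√65·√100) = 70/√6500 = 0.8682

0.8682


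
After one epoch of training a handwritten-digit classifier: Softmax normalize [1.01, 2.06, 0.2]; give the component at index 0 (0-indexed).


Exponentials: e^1.01=2.7456, e^2.06=7.846, e^0.2=1.2214
Sum = 11.813
Softmax = [0.2324, 0.6642, 0.1034]
p[0] = 2.7456/11.813 = 0.2324

0.2324


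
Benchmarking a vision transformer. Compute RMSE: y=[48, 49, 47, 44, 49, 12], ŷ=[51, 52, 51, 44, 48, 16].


MSE = 51/6 = 8.5
RMSE = √(51/6) = 2.9155

2.9155


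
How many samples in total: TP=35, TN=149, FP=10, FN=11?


Total = TP + TN + FP + FN
= 35 + 149 + 10 + 11
= 205
(Predicted positive: 45, predicted negative: 160)

205


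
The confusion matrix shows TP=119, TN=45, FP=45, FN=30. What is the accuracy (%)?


Accuracy = (TP+TN)/(TP+TN+FP+FN)
= (119+45)/(239)
= 164/239 = 68.62%

68.62%


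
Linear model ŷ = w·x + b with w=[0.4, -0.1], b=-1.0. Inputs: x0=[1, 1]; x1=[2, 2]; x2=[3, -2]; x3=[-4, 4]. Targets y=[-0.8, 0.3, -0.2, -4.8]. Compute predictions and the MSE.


ŷ0 = (0.4)·(1) + (-0.1)·(1) - 1.0 = -0.7
ŷ1 = (0.4)·(2) + (-0.1)·(2) - 1.0 = -0.4
ŷ2 = (0.4)·(3) + (-0.1)·(-2) - 1.0 = 0.4
ŷ3 = (0.4)·(-4) + (-0.1)·(4) - 1.0 = -3.0
errors² = [0.01, 0.49, 0.36, 3.24]
MSE = 4.1000/4 = 1.025

1.025


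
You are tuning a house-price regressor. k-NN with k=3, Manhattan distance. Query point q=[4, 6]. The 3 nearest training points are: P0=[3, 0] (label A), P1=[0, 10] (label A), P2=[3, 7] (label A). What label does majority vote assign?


d(q,P0) = 7  (label A)
d(q,P1) = 8  (label A)
d(q,P2) = 2  (label A)
Votes: A=3, B=0
Majority → A

A


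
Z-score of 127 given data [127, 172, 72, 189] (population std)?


μ = 140, σ = 45.3266
z = (127 - 140)/45.3266 = -0.2868

-0.2868


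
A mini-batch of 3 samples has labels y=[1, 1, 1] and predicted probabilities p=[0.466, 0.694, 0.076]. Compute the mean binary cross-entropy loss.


L[0] = -ln(0.466) = 0.7636
L[1] = -ln(0.694) = 0.3653
L[2] = -ln(0.076) = 2.577
mean = (0.7636 + 0.3653 + 2.577)/3 = 1.2353

1.2353


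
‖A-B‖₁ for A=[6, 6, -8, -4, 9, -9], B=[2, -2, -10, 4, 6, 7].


d = |6-2| + |6+ 2| + |-8+ 10| + |-4-4| + |9-6| + |-9-7|
  = 4 + 8 + 2 + 8 + 3 + 16
  = 41

41


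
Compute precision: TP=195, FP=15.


Precision = TP/(TP+FP)
= 195/(195+15)
= 195/210 = 92.86%

92.86%


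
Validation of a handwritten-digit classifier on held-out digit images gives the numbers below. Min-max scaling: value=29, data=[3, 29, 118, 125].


min=3, max=125
(29-3)/(125-3) = 26/122 = 0.2131

0.2131


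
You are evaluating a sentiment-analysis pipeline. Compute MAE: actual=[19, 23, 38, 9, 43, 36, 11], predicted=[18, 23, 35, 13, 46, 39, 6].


Absolute errors: |19-18|=1, |23-23|=0, |38-35|=3, |9-13|=4, |43-46|=3, |36-39|=3, |11-6|=5
Sum = 19
MAE = 19/7 = 19/7

19/7


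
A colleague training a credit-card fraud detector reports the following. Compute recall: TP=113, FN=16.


Recall = TP/(TP+FN)
= 113/(113+16)
= 113/129 = 87.6%

87.6%


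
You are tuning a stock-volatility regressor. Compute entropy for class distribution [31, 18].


Probabilities: [31/49, 18/49] ≈ [0.6327, 0.3673]
H = -((31/49)·log₂(31/49) + (18/49)·log₂(18/49))
  = 0.9486 bits

0.9486 bits


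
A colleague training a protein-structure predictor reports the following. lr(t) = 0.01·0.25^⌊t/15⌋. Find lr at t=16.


n_drops = ⌊16/15⌋ = 1
lr = 0.01·0.25^1 = 0.01·0.25 = 0.0025

0.0025


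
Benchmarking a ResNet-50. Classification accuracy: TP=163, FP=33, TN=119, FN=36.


Accuracy = (TP+TN)/(TP+TN+FP+FN)
= (163+119)/(351)
= 282/351 = 80.34%

80.34%


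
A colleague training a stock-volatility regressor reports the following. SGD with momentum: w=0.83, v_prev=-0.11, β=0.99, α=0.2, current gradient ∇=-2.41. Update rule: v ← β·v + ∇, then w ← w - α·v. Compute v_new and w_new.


v_new = 0.99·-0.11 - 2.41 = -0.1089 - 2.41 = -2.5189
w_new = 0.83 - 0.2·-2.5189 = 0.83 + 0.50378 = 1.33378

v_new=-2.5189, w_new=1.33378


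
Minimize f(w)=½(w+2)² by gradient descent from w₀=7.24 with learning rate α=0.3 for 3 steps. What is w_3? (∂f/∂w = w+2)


step 1: grad = 7.24+2 = 9.24; w = 7.24 - 0.3·(9.24) = 4.468
step 2: grad = 4.468+2 = 6.468; w = 4.468 - 0.3·(6.468) = 2.5276
step 3: grad = 2.5276+2 = 4.5276; w = 2.5276 - 0.3·(4.5276) = 1.16932

1.16932


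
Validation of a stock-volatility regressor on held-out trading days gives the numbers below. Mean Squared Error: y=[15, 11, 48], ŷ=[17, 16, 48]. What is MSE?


Squared errors: (15-17)²=4, (11-16)²=25, (48-48)²=0
Sum = 29
MSE = 29/3 = 29/3

29/3


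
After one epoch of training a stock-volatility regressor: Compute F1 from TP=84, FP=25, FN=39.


Precision = 84/109 = 0.7706
Recall = 84/123 = 0.6829
F1 = 2·P·R/(P+R) = 2·TP/(2·TP+FP+FN) = 168/(168+25+39) = 168/232 = 0.7241

0.7241


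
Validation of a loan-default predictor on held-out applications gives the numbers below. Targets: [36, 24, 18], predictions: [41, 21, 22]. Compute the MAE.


Absolute errors: |36-41|=5, |24-21|=3, |18-22|=4
Sum = 12
MAE = 12/3 = 4

4


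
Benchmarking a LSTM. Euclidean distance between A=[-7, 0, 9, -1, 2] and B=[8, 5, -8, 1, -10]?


d = √((-7-8)² + (0-5)² + (9+ 8)² + (-1-1)² + (2+ 10)²)
  = √(225 + 25 + 289 + 4 + 144)
  = √687 = 26.2107

26.2107


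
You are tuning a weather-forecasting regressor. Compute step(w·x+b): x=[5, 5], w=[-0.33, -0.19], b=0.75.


z = (5)·(-0.33) + (5)·(-0.19) + 0.75
  = -1.85
step(z) = 0 (z<0)

0


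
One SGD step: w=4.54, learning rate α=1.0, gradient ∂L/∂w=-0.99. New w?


w_new = w - α·∇
= 4.54 - 1.0·-0.99
= 4.54 + 0.99
= 5.53

5.53


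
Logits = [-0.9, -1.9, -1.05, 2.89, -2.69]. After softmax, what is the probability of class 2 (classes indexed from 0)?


Exponentials: e^-0.9=0.4066, e^-1.9=0.1496, e^-1.05=0.3499, e^2.89=17.9933, e^-2.69=0.0679
Sum = 18.9673
Softmax = [0.0214, 0.0079, 0.0184, 0.9487, 0.0036]
p[2] = 0.3499/18.9673 = 0.0184

0.0184


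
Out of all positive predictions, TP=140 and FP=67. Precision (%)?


Precision = TP/(TP+FP)
= 140/(140+67)
= 140/207 = 67.63%

67.63%


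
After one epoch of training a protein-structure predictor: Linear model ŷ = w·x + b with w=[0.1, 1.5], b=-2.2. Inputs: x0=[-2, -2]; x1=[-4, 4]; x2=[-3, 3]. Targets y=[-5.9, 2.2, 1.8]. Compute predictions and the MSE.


ŷ0 = (0.1)·(-2) + (1.5)·(-2) - 2.2 = -5.4
ŷ1 = (0.1)·(-4) + (1.5)·(4) - 2.2 = 3.4
ŷ2 = (0.1)·(-3) + (1.5)·(3) - 2.2 = 2.0
errors² = [0.25, 1.44, 0.04]
MSE = 1.7300/3 = 0.5767

0.5767


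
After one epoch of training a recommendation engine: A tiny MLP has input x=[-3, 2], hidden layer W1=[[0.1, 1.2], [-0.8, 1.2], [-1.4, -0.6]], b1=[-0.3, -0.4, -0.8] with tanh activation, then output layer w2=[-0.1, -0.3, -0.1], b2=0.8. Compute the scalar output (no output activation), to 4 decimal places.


z1[0] = (0.1)·(-3) + (1.2)·(2) - 0.3 = 1.8
z1[1] = (-0.8)·(-3) + (1.2)·(2) - 0.4 = 4.4
z1[2] = (-1.4)·(-3) + (-0.6)·(2) - 0.8 = 2.2
h = tanh(z1) = [0.9468, 0.9997, 0.9757]
output = (-0.1)·(0.9468) + (-0.3)·(0.9997) + (-0.1)·(0.9757) + 0.8 = 0.3078

0.3078


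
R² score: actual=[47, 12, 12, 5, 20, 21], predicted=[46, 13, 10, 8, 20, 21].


ȳ = 19.5
SS_res = Σ(y-ŷ)² = 15
SS_tot = Σ(y-ȳ)² = 1081.5
R² = 1 - SS_res/SS_tot = 1 - 0.0139 = 0.9861

0.9861


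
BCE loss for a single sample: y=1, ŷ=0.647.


BCE = -[y·ln(p) + (1-y)·ln(1-p)]
= -1·ln(0.647) - 0
= -ln(0.647) = 0.4354

0.4354


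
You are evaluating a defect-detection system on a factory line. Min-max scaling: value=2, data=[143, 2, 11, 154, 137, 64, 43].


min=2, max=154
(2-2)/(154-2) = 0/152 = 0.0

0.0


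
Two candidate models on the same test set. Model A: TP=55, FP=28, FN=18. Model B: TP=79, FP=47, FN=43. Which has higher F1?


Model A: P=55/83=0.6627, R=55/73=0.7534, F1=2PR/(P+R)=2TP/(2TP+FP+FN)=110/156=0.7051
Model B: P=79/126=0.627, R=79/122=0.6475, F1=2PR/(P+R)=2TP/(2TP+FP+FN)=158/248=0.6371
0.7051 > 0.6371 → Model A

Model A


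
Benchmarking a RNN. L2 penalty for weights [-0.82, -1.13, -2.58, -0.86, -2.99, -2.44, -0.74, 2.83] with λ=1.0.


‖w‖₂² = (-0.82)² + (-1.13)² + (-2.58)² + (-0.86)² + (-2.99)² + (-2.44)² + (-0.74)² + (2.83)²
     = 0.6724 + 1.2769 + 6.6564 + 0.7396 + 8.9401 + 5.9536 + 0.5476 + 8.0089
     = 32.7955
λ·‖w‖₂² = 1.0·32.7955 = 32.7955

32.7955


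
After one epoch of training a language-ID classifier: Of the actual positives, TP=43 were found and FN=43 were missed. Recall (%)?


Recall = TP/(TP+FN)
= 43/(43+43)
= 43/86 = 50.0%

50.0%


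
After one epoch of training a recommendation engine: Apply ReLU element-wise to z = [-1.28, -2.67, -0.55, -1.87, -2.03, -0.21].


ReLU(-1.28) = max(0, -1.28) = 0.0
ReLU(-2.67) = max(0, -2.67) = 0.0
ReLU(-0.55) = max(0, -0.55) = 0.0
ReLU(-1.87) = max(0, -1.87) = 0.0
ReLU(-2.03) = max(0, -2.03) = 0.0
ReLU(-0.21) = max(0, -0.21) = 0.0
result = [0.0, 0.0, 0.0, 0.0, 0.0, 0.0]

[0.0, 0.0, 0.0, 0.0, 0.0, 0.0]


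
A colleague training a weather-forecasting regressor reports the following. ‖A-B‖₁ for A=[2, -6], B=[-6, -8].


d = |2+ 6| + |-6+ 8|
  = 8 + 2
  = 10

10


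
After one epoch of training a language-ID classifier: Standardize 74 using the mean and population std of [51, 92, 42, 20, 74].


μ = 55.8, σ = 25.0472
z = (74 - 55.8)/25.0472 = 0.7266

0.7266


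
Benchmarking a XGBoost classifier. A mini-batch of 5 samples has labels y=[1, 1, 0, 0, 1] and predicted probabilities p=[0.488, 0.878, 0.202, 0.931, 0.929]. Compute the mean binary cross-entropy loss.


L[0] = -ln(0.488) = 0.7174
L[1] = -ln(0.878) = 0.1301
L[2] = -ln(1-0.202) = -ln(0.798) = 0.2256
L[3] = -ln(1-0.931) = -ln(0.069) = 2.6736
L[4] = -ln(0.929) = 0.0736
mean = (0.7174 + 0.1301 + 0.2256 + 2.6736 + 0.0736)/5 = 0.7641

0.7641


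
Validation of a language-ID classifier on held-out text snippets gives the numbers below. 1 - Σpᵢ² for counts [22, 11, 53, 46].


Probabilities: [22/132, 11/132, 53/132, 46/132] ≈ [0.1667, 0.0833, 0.4015, 0.3485]
Σpᵢ² = (484 + 121 + 2809 + 2116)/132² = 5530/17424
Gini = 1 - Σpᵢ² = 1 - 5530/17424 = 0.6826

0.6826


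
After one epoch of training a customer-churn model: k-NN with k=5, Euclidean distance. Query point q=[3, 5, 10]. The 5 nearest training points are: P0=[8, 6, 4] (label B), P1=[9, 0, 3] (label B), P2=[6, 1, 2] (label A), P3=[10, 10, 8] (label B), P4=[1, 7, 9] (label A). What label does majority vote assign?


d(q,P0) = 7.874  (label B)
d(q,P1) = 10.4881  (label B)
d(q,P2) = 9.434  (label A)
d(q,P3) = 8.8318  (label B)
d(q,P4) = 3.0  (label A)
Votes: A=2, B=3
Majority → B

B


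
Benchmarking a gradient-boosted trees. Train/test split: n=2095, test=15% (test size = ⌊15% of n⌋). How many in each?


Test = ⌊2095·15/100⌋ = 314
Train = 2095 - 314 = 1781

Train: 1781, Test: 314


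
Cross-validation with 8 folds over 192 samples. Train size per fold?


Fold size = 192/8 = 24
Training per fold = 192 - 24 = 168

168


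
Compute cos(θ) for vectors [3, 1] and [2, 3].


A·B = 3·2 + 1·3 = 9
‖A‖ = √10 = 3.1623, ‖B‖ = √13 = 3.6056
cos = 9/(√10·√13) = 9/√130 = 0.7894

0.7894


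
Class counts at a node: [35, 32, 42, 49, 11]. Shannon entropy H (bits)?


Probabilities: [35/169, 32/169, 42/169, 49/169, 11/169] ≈ [0.2071, 0.1893, 0.2485, 0.2899, 0.0651]
H = -((35/169)·log₂(35/169) + (32/169)·log₂(32/169) + (42/169)·log₂(42/169) + (49/169)·log₂(49/169) + (11/169)·log₂(11/169))
  = 2.1987 bits

2.1987 bits


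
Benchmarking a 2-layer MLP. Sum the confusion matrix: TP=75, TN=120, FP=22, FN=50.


Total = TP + TN + FP + FN
= 75 + 120 + 22 + 50
= 267
(Predicted positive: 97, predicted negative: 170)

267


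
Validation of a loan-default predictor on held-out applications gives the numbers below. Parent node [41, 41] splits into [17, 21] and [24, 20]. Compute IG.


Parent = [41, 41], H_parent = 1
H_left = 0.992 (n=38), H_right = 0.994 (n=44)
H_children = (38/82)·0.992 + (44/82)·0.994 = 0.9931
IG = 1 - 0.9931 = 0.0069

0.0069


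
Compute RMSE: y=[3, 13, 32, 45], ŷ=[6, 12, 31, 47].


MSE = 15/4 = 3.75
RMSE = √(15/4) = 1.9365

1.9365


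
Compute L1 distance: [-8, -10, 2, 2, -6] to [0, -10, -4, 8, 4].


d = |-8-0| + |-10+ 10| + |2+ 4| + |2-8| + |-6-4|
  = 8 + 0 + 6 + 6 + 10
  = 30

30


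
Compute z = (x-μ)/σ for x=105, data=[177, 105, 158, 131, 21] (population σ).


μ = 118.4, σ = 54.4559
z = (105 - 118.4)/54.4559 = -0.2461

-0.2461


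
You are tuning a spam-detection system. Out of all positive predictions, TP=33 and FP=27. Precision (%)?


Precision = TP/(TP+FP)
= 33/(33+27)
= 33/60 = 55.0%

55.0%


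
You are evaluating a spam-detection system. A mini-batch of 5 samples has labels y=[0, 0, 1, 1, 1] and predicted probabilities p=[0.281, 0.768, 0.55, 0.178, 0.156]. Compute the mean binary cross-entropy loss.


L[0] = -ln(1-0.281) = -ln(0.719) = 0.3299
L[1] = -ln(1-0.768) = -ln(0.232) = 1.461
L[2] = -ln(0.55) = 0.5978
L[3] = -ln(0.178) = 1.726
L[4] = -ln(0.156) = 1.8579
mean = (0.3299 + 1.461 + 0.5978 + 1.726 + 1.8579)/5 = 1.1945

1.1945


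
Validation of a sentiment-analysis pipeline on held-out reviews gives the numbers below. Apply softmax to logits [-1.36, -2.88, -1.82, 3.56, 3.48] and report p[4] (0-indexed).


Exponentials: e^-1.36=0.2567, e^-2.88=0.0561, e^-1.82=0.162, e^3.56=35.1632, e^3.48=32.4597
Sum = 68.0977
Softmax = [0.0038, 0.0008, 0.0024, 0.5164, 0.4767]
p[4] = 32.4597/68.0977 = 0.4767

0.4767


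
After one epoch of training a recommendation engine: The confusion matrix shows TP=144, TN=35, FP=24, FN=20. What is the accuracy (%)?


Accuracy = (TP+TN)/(TP+TN+FP+FN)
= (144+35)/(223)
= 179/223 = 80.27%

80.27%


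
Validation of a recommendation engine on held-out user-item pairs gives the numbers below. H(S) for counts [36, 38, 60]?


Probabilities: [36/134, 38/134, 60/134] ≈ [0.2687, 0.2836, 0.4478]
H = -((36/134)·log₂(36/134) + (38/134)·log₂(38/134) + (60/134)·log₂(60/134))
  = 1.5441 bits

1.5441 bits


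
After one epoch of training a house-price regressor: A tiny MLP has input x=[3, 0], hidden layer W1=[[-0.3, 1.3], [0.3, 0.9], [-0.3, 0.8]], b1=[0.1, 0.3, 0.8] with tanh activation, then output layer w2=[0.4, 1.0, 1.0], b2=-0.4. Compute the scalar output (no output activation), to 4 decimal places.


z1[0] = (-0.3)·(3) + (1.3)·(0) + 0.1 = -0.8
z1[1] = (0.3)·(3) + (0.9)·(0) + 0.3 = 1.2
z1[2] = (-0.3)·(3) + (0.8)·(0) + 0.8 = -0.1
h = tanh(z1) = [-0.664, 0.8337, -0.0997]
output = (0.4)·(-0.664) + (1.0)·(0.8337) + (1.0)·(-0.0997) - 0.4 = 0.0684

0.0684


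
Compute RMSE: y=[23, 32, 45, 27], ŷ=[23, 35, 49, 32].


MSE = 50/4 = 12.5
RMSE = √(50/4) = 3.5355

3.5355


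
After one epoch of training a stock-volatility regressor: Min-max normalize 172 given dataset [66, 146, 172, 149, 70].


min=66, max=172
(172-66)/(172-66) = 106/106 = 1.0

1.0


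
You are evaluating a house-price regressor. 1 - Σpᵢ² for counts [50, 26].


Probabilities: [50/76, 26/76] ≈ [0.6579, 0.3421]
Σpᵢ² = (2500 + 676)/76² = 3176/5776
Gini = 1 - Σpᵢ² = 1 - 3176/5776 = 0.4501

0.4501


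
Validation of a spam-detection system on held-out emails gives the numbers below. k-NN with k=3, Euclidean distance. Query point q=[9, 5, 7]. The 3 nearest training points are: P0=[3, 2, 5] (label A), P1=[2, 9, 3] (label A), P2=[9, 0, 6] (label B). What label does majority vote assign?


d(q,P0) = 7.0  (label A)
d(q,P1) = 9.0  (label A)
d(q,P2) = 5.099  (label B)
Votes: A=2, B=1
Majority → A

A


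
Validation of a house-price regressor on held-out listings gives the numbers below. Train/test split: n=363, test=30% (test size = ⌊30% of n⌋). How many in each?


Test = ⌊363·30/100⌋ = 108
Train = 363 - 108 = 255

Train: 255, Test: 108


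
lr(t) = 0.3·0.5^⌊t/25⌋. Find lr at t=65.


n_drops = ⌊65/25⌋ = 2
lr = 0.3·0.5^2 = 0.3·0.25 = 0.075

0.075


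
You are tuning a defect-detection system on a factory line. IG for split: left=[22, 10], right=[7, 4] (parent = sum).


Parent = [29, 14], H_parent = 0.9103
H_left = 0.896 (n=32), H_right = 0.9457 (n=11)
H_children = (32/43)·0.896 + (11/43)·0.9457 = 0.9087
IG = 0.9103 - 0.9087 = 0.0016

0.0016


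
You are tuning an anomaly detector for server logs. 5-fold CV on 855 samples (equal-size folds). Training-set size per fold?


Fold size = 855/5 = 171
Training per fold = 855 - 171 = 684

684


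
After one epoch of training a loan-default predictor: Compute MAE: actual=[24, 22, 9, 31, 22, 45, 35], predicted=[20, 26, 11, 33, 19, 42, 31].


Absolute errors: |24-20|=4, |22-26|=4, |9-11|=2, |31-33|=2, |22-19|=3, |45-42|=3, |35-31|=4
Sum = 22
MAE = 22/7 = 22/7

22/7


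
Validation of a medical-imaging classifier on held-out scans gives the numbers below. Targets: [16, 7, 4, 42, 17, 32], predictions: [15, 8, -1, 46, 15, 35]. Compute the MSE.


Squared errors: (16-15)²=1, (7-8)²=1, (4+ 1)²=25, (42-46)²=16, (17-15)²=4, (32-35)²=9
Sum = 56
MSE = 56/6 = 28/3

28/3


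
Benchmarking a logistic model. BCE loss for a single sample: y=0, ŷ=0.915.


BCE = -[y·ln(p) + (1-y)·ln(1-p)]
= -0 - 1·ln(1-0.915)
= -ln(0.085) = 2.4651

2.4651


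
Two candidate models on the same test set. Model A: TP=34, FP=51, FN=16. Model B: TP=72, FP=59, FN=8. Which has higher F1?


Model A: P=34/85=0.4, R=34/50=0.68, F1=2PR/(P+R)=2TP/(2TP+FP+FN)=68/135=0.5037
Model B: P=72/131=0.5496, R=72/80=0.9, F1=2PR/(P+R)=2TP/(2TP+FP+FN)=144/211=0.6825
0.5037 < 0.6825 → Model B

Model B


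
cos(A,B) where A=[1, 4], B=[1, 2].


A·B = 1·1 + 4·2 = 9
‖A‖ = √17 = 4.1231, ‖B‖ = √5 = 2.2361
cos = 9/(√17·√5) = 9/√85 = 0.9762

0.9762


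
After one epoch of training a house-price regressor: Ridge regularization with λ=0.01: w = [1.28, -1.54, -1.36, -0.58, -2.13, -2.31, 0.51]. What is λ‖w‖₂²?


‖w‖₂² = (1.28)² + (-1.54)² + (-1.36)² + (-0.58)² + (-2.13)² + (-2.31)² + (0.51)²
     = 1.6384 + 2.3716 + 1.8496 + 0.3364 + 4.5369 + 5.3361 + 0.2601
     = 16.3291
λ·‖w‖₂² = 0.01·16.3291 = 0.163291

0.163291


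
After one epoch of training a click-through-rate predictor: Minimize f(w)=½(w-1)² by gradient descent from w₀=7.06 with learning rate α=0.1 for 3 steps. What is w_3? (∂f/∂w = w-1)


step 1: grad = 7.06-1 = 6.06; w = 7.06 - 0.1·(6.06) = 6.454
step 2: grad = 6.454-1 = 5.454; w = 6.454 - 0.1·(5.454) = 5.9086
step 3: grad = 5.9086-1 = 4.9086; w = 5.9086 - 0.1·(4.9086) = 5.41774

5.41774


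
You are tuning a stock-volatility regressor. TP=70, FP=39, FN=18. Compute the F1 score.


Precision = 70/109 = 0.6422
Recall = 70/88 = 0.7955
F1 = 2·P·R/(P+R) = 2·TP/(2·TP+FP+FN) = 140/(140+39+18) = 140/197 = 0.7107

0.7107


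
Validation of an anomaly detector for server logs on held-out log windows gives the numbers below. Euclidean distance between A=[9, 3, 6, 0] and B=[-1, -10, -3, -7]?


d = √((9+ 1)² + (3+ 10)² + (6+ 3)² + (0+ 7)²)
  = √(100 + 169 + 81 + 49)
  = √399 = 19.975

19.975


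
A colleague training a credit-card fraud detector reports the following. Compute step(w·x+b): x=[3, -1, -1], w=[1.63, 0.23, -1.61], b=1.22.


z = (3)·(1.63) + (-1)·(0.23) + (-1)·(-1.61) + 1.22
  = 7.49
step(z) = 1 (z≥0)

1


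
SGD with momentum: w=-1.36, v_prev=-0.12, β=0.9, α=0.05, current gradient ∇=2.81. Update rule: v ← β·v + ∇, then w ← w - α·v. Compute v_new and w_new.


v_new = 0.9·-0.12 + 2.81 = -0.108 + 2.81 = 2.702
w_new = -1.36 - 0.05·2.702 = -1.36 - 0.1351 = -1.4951

v_new=2.702, w_new=-1.4951


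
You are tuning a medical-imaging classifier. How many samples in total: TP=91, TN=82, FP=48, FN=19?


Total = TP + TN + FP + FN
= 91 + 82 + 48 + 19
= 240
(Predicted positive: 139, predicted negative: 101)

240


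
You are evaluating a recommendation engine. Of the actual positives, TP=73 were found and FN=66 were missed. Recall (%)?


Recall = TP/(TP+FN)
= 73/(73+66)
= 73/139 = 52.52%

52.52%
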